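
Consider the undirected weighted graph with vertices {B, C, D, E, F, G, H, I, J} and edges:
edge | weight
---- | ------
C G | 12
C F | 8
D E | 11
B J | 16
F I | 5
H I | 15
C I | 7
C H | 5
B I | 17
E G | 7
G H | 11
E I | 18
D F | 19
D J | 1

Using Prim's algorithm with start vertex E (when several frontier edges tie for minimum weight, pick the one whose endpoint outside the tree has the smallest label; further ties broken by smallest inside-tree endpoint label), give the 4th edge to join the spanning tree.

Grow the tree from E using Prim:
Step 1: cheapest edge leaving the tree is E G (7); add G.
Step 2: cheapest edge leaving the tree is D E (11); add D.
Step 3: cheapest edge leaving the tree is D J (1); add J.
Step 4: cheapest edge leaving the tree is G H (11); add H.
Step 5: cheapest edge leaving the tree is C H (5); add C.
Step 6: cheapest edge leaving the tree is C I (7); add I.
Step 7: cheapest edge leaving the tree is F I (5); add F.
Step 8: cheapest edge leaving the tree is B J (16); add B.
The 4th edge added is G H.

G-H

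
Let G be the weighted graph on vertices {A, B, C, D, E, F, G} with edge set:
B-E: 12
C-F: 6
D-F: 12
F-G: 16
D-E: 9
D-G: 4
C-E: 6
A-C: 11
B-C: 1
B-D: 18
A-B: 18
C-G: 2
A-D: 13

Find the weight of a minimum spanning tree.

Grow the tree from F using Prim:
Step 1: frontier [C-F 6, D-F 12, F-G 16] → take C-F (6); add C.
Step 2: frontier [B-C 1, C-G 2, C-E 6, A-C 11, D-F 12, F-G 16] → take B-C (1); add B.
Step 3: frontier [B-E 12, A-B 18, B-D 18, C-G 2, C-E 6, A-C 11, D-F 12, F-G 16] → take C-G (2); add G.
Step 4: frontier [B-E 12, A-B 18, B-D 18, C-E 6, A-C 11, D-F 12, D-G 4] → take D-G (4); add D.
Step 5: frontier [B-E 12, A-B 18, C-E 6, A-C 11, D-E 9, A-D 13] → take C-E (6); add E.
Step 6: frontier [A-B 18, A-C 11, A-D 13] → take A-C (11); add A.
MST edges: C-F, B-C, C-G, D-G, C-E, A-C; total weight 6+1+2+4+6+11 = 30.

30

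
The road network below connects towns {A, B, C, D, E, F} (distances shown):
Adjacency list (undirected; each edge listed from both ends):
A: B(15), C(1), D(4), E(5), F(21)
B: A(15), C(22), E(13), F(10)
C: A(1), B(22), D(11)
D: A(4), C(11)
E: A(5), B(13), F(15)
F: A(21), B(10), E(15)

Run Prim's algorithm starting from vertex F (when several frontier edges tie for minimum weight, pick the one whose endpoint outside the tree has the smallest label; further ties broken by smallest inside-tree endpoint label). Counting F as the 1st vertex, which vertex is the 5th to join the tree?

C

Prim's algorithm from F:
Step 1: frontier [B–F 10, E–F 15, A–F 21] → take B–F (10); add B.
Step 2: frontier [B–E 13, A–B 15, B–C 22, E–F 15, A–F 21] → take B–E (13); add E.
Step 3: frontier [A–B 15, B–C 22, A–E 5, A–F 21] → take A–E (5); add A.
Step 4: frontier [A–C 1, A–D 4, B–C 22] → take A–C (1); add C.
Step 5: frontier [A–D 4, C–D 11] → take A–D (4); add D.
Vertex order: F, B, E, A, C, D. The 5th vertex is C.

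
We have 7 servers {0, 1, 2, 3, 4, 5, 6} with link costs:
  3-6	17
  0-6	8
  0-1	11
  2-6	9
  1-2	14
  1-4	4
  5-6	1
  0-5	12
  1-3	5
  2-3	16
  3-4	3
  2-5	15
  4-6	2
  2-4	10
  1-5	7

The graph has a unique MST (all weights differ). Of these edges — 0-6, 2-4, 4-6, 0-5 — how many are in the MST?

2

Kruskal's algorithm — process edges by increasing weight (ties by edge label):
5-6 (1): add — endpoints in different components.
4-6 (2): add — endpoints in different components.
3-4 (3): add — endpoints in different components.
1-4 (4): add — endpoints in different components.
1-3 (5): skip — 1 and 3 already connected.
1-5 (7): skip — 1 and 5 already connected.
0-6 (8): add — endpoints in different components.
2-6 (9): add — endpoints in different components.
MST edge set: {5-6, 4-6, 3-4, 1-4, 0-6, 2-6}.
Of the listed edges, {0-6, 4-6} are in the MST → 2.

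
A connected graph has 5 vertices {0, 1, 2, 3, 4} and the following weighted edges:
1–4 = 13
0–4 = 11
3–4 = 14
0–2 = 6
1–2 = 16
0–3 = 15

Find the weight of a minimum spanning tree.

44

Kruskal's algorithm — process edges by increasing weight (ties by edge label):
0–2 (6): add — endpoints in different components.
0–4 (11): add — endpoints in different components.
1–4 (13): add — endpoints in different components.
3–4 (14): add — endpoints in different components.
MST edges: 0–2, 0–4, 1–4, 3–4; total weight 6+11+13+14 = 44.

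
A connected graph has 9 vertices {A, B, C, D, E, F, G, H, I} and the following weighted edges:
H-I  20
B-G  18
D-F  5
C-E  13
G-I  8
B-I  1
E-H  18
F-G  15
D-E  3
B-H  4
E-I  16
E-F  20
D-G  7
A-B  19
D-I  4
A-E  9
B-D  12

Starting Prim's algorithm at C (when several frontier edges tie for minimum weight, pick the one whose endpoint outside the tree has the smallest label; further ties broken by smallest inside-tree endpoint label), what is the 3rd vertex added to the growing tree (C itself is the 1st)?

Prim, starting at C.
Step 1: cheapest edge leaving the tree is C-E (13); add E.
Step 2: cheapest edge leaving the tree is D-E (3); add D.
Step 3: cheapest edge leaving the tree is D-I (4); add I.
Step 4: cheapest edge leaving the tree is B-I (1); add B.
Step 5: cheapest edge leaving the tree is B-H (4); add H.
Step 6: cheapest edge leaving the tree is D-F (5); add F.
Step 7: cheapest edge leaving the tree is D-G (7); add G.
Step 8: cheapest edge leaving the tree is A-E (9); add A.
Vertex order: C, E, D, I, B, H, F, G, A. The 3rd vertex is D.

D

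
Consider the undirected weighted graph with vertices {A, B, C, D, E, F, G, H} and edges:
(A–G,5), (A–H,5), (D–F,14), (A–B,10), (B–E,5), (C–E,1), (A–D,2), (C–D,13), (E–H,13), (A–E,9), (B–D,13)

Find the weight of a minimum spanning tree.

Kruskal's algorithm — process edges by increasing weight (ties by edge label):
C–E (1): add — endpoints in different components.
A–D (2): add — endpoints in different components.
A–G (5): add — endpoints in different components.
A–H (5): add — endpoints in different components.
B–E (5): add — endpoints in different components.
A–E (9): add — endpoints in different components.
A–B (10): skip — A and B already connected.
B–D (13): skip — B and D already connected.
C–D (13): skip — C and D already connected.
E–H (13): skip — E and H already connected.
D–F (14): add — endpoints in different components.
MST edges: C–E, A–D, A–G, A–H, B–E, A–E, D–F; total weight 1+2+5+5+5+9+14 = 41.

41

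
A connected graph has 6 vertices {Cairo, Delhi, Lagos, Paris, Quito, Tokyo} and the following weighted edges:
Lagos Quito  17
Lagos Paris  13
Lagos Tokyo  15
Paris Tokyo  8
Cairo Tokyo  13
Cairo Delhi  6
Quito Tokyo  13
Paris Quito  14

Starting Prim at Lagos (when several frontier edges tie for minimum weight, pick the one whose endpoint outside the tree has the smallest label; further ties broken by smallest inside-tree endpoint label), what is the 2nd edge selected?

Paris-Tokyo

Grow the tree from Lagos using Prim:
Step 1: cheapest edge leaving the tree is Lagos Paris (13); add Paris.
Step 2: cheapest edge leaving the tree is Paris Tokyo (8); add Tokyo.
Step 3: cheapest edge leaving the tree is Cairo Tokyo (13); add Cairo.
Step 4: cheapest edge leaving the tree is Cairo Delhi (6); add Delhi.
Step 5: cheapest edge leaving the tree is Quito Tokyo (13); add Quito.
The 2nd edge added is Paris Tokyo.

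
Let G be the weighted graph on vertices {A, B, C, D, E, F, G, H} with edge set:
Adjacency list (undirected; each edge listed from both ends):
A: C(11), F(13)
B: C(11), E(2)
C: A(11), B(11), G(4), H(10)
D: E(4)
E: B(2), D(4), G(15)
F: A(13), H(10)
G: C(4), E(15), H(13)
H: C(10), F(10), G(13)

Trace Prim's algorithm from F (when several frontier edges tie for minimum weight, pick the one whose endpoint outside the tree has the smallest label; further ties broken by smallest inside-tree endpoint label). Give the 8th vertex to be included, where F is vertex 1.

Prim, starting at F.
Step 1: cheapest edge leaving the tree is F—H (10); add H.
Step 2: cheapest edge leaving the tree is C—H (10); add C.
Step 3: cheapest edge leaving the tree is C—G (4); add G.
Step 4: cheapest edge leaving the tree is A—C (11); add A.
Step 5: cheapest edge leaving the tree is B—C (11); add B.
Step 6: cheapest edge leaving the tree is B—E (2); add E.
Step 7: cheapest edge leaving the tree is D—E (4); add D.
Vertex order: F, H, C, G, A, B, E, D. The 8th vertex is D.

D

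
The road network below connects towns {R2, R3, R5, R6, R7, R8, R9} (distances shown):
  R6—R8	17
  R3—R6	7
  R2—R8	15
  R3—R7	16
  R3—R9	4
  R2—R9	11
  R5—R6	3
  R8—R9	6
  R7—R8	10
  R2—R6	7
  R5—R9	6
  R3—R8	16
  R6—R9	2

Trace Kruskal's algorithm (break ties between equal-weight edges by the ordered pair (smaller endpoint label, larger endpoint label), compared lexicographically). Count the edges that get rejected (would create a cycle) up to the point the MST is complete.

Kruskal: consider edges lightest-first.
R6—R9 (2): add. Components now {R7} {R2} {R5} {R6,R9} {R8} {R3}
R5—R6 (3): add. Components now {R7} {R2} {R5,R6,R9} {R8} {R3}
R3—R9 (4): add. Components now {R7} {R2} {R3,R5,R6,R9} {R8}
R5—R9 (6): skip — R5 and R9 already connected.
R8—R9 (6): add. Components now {R7} {R2} {R3,R5,R6,R8,R9}
R2—R6 (7): add. Components now {R7} {R2,R3,R5,R6,R8,R9}
R3—R6 (7): skip — R6 and R3 already connected.
R7—R8 (10): add. Components now {R2,R3,R5,R6,R7,R8,R9}
Edges rejected before the tree was complete: 2.

2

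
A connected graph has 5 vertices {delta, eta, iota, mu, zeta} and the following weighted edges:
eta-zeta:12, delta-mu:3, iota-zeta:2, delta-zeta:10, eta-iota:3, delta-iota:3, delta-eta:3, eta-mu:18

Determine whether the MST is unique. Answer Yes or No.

No

Kruskal: consider edges lightest-first.
iota-zeta (2): add. Components now {iota,zeta} {eta} {mu} {delta}
delta-eta (3): add. Components now {iota,zeta} {delta,eta} {mu}
delta-iota (3): add. Components now {delta,eta,iota,zeta} {mu}
delta-mu (3): add. Components now {delta,eta,iota,mu,zeta}
Non-tree edge eta-iota has weight 3, equal to the heaviest edge on its tree cycle — swapping gives another MST of the same weight. Not unique.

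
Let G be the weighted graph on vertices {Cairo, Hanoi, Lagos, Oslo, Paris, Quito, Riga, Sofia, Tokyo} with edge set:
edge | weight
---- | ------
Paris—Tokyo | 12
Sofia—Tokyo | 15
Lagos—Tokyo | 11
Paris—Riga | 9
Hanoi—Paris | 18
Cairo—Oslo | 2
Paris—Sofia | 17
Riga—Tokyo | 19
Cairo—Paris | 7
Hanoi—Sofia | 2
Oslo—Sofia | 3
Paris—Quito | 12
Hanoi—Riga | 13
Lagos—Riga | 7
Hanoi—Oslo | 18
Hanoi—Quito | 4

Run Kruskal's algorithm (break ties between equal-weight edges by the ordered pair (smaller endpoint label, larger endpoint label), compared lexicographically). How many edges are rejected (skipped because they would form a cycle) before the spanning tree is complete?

0

Kruskal's algorithm — process edges by increasing weight (ties by edge label):
Cairo—Oslo (2): add — endpoints in different components.
Hanoi—Sofia (2): add — endpoints in different components.
Oslo—Sofia (3): add — endpoints in different components.
Hanoi—Quito (4): add — endpoints in different components.
Cairo—Paris (7): add — endpoints in different components.
Lagos—Riga (7): add — endpoints in different components.
Paris—Riga (9): add — endpoints in different components.
Lagos—Tokyo (11): add — endpoints in different components.
Edges rejected before the tree was complete: 0.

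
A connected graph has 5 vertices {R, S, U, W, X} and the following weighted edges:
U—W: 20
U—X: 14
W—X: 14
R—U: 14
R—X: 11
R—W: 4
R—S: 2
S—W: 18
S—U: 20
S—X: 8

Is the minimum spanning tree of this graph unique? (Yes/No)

No

Kruskal: consider edges lightest-first.
R—S (2): add. Components now {X} {U} {R,S} {W}
R—W (4): add. Components now {X} {U} {R,S,W}
S—X (8): add. Components now {R,S,W,X} {U}
R—X (11): skip — X and R already connected.
R—U (14): add. Components now {R,S,U,W,X}
Non-tree edge U—X has weight 14, equal to the heaviest edge on its tree cycle — swapping gives another MST of the same weight. Not unique.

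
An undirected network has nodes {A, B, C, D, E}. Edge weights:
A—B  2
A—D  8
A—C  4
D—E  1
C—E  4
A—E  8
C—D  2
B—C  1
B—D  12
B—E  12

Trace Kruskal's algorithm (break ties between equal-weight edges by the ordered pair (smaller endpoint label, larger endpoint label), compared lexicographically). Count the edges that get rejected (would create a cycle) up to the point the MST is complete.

Kruskal: consider edges lightest-first.
B—C (1): add. Components now {A} {B,C} {D} {E}
D—E (1): add. Components now {A} {B,C} {D,E}
A—B (2): add. Components now {A,B,C} {D,E}
C—D (2): add. Components now {A,B,C,D,E}
Edges rejected before the tree was complete: 0.

0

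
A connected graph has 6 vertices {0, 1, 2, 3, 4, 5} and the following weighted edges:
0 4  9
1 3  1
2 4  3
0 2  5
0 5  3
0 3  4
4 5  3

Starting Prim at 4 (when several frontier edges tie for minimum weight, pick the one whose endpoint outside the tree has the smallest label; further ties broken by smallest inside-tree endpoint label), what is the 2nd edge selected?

Prim, starting at 4.
Step 1: cheapest edge leaving the tree is 2 4 (3); add 2.
Step 2: cheapest edge leaving the tree is 4 5 (3); add 5.
Step 3: cheapest edge leaving the tree is 0 5 (3); add 0.
Step 4: cheapest edge leaving the tree is 0 3 (4); add 3.
Step 5: cheapest edge leaving the tree is 1 3 (1); add 1.
The 2nd edge added is 4 5.

4-5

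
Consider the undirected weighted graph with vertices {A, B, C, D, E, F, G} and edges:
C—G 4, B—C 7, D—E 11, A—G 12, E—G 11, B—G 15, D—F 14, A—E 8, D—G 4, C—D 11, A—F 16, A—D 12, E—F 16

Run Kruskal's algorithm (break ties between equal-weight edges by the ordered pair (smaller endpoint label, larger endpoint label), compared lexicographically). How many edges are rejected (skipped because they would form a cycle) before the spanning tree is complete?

4

Kruskal: consider edges lightest-first.
C—G (4): add. Components now {A} {B} {C,G} {D} {E} {F}
D—G (4): add. Components now {A} {B} {C,D,G} {E} {F}
B—C (7): add. Components now {A} {B,C,D,G} {E} {F}
A—E (8): add. Components now {A,E} {B,C,D,G} {F}
C—D (11): skip — C and D already connected.
D—E (11): add. Components now {A,B,C,D,E,G} {F}
E—G (11): skip — E and G already connected.
A—D (12): skip — A and D already connected.
A—G (12): skip — A and G already connected.
D—F (14): add. Components now {A,B,C,D,E,F,G}
Edges rejected before the tree was complete: 4.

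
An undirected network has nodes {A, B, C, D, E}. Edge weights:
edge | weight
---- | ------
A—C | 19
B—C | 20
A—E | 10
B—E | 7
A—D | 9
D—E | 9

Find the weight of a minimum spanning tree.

Kruskal: consider edges lightest-first.
B—E (7): add. Components now {A} {B,E} {C} {D}
A—D (9): add. Components now {A,D} {B,E} {C}
D—E (9): add. Components now {A,B,D,E} {C}
A—E (10): skip — A and E already connected.
A—C (19): add. Components now {A,B,C,D,E}
MST edges: B—E, A—D, D—E, A—C; total weight 7+9+9+19 = 44.

44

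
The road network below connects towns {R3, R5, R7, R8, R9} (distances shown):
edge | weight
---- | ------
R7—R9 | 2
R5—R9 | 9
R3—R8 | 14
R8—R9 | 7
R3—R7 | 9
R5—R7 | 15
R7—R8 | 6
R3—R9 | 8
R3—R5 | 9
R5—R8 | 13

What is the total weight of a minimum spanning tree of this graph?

Sort edges by weight, then run Kruskal:
R7—R9 (2): add — endpoints in different components.
R7—R8 (6): add — endpoints in different components.
R8—R9 (7): skip — R8 and R9 already connected.
R3—R9 (8): add — endpoints in different components.
R3—R5 (9): add — endpoints in different components.
MST edges: R7—R9, R7—R8, R3—R9, R3—R5; total weight 2+6+8+9 = 25.

25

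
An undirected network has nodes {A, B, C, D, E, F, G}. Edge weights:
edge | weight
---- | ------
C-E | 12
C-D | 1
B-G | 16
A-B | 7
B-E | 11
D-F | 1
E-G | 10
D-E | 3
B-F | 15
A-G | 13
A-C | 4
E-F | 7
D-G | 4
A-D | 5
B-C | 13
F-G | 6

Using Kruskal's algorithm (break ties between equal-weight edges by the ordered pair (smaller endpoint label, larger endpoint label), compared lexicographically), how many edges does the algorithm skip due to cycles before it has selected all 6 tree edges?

2

Sort edges by weight, then run Kruskal:
C-D (1): add — endpoints in different components.
D-F (1): add — endpoints in different components.
D-E (3): add — endpoints in different components.
A-C (4): add — endpoints in different components.
D-G (4): add — endpoints in different components.
A-D (5): skip — A and D already connected.
F-G (6): skip — F and G already connected.
A-B (7): add — endpoints in different components.
Edges rejected before the tree was complete: 2.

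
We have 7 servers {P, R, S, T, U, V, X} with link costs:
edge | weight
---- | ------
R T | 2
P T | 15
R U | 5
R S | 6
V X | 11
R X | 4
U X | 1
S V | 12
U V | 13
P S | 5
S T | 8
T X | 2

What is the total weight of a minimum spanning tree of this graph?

Kruskal's algorithm — process edges by increasing weight (ties by edge label):
U X (1): add. Components now {U,X} {S} {R} {T} {V} {P}
R T (2): add. Components now {U,X} {S} {R,T} {V} {P}
T X (2): add. Components now {R,T,U,X} {S} {V} {P}
R X (4): skip — X and R already connected.
P S (5): add. Components now {R,T,U,X} {P,S} {V}
R U (5): skip — U and R already connected.
R S (6): add. Components now {P,R,S,T,U,X} {V}
S T (8): skip — S and T already connected.
V X (11): add. Components now {P,R,S,T,U,V,X}
MST edges: U X, R T, T X, P S, R S, V X; total weight 1+2+2+5+6+11 = 27.

27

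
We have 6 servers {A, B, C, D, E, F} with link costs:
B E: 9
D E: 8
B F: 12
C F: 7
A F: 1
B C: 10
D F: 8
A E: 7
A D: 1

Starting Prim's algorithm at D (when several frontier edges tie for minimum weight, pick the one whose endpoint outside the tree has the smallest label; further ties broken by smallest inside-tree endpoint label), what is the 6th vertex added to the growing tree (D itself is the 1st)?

Grow the tree from D using Prim:
Step 1: frontier [A D 1, D E 8, D F 8] → take A D (1); add A.
Step 2: frontier [A F 1, A E 7, D E 8, D F 8] → take A F (1); add F.
Step 3: frontier [A E 7, D E 8, C F 7, B F 12] → take C F (7); add C.
Step 4: frontier [A E 7, B C 10, D E 8, B F 12] → take A E (7); add E.
Step 5: frontier [B C 10, B E 9, B F 12] → take B E (9); add B.
Vertex order: D, A, F, C, E, B. The 6th vertex is B.

B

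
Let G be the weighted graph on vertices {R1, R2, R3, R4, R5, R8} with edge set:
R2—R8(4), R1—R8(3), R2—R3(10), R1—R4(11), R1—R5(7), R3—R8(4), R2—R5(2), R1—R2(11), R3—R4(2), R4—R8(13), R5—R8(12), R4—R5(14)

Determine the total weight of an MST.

Prim, starting at R1.
Step 1: cheapest edge leaving the tree is R1—R8 (3); add R8.
Step 2: cheapest edge leaving the tree is R2—R8 (4); add R2.
Step 3: cheapest edge leaving the tree is R2—R5 (2); add R5.
Step 4: cheapest edge leaving the tree is R3—R8 (4); add R3.
Step 5: cheapest edge leaving the tree is R3—R4 (2); add R4.
MST edges: R1—R8, R2—R8, R2—R5, R3—R8, R3—R4; total weight 3+4+2+4+2 = 15.

15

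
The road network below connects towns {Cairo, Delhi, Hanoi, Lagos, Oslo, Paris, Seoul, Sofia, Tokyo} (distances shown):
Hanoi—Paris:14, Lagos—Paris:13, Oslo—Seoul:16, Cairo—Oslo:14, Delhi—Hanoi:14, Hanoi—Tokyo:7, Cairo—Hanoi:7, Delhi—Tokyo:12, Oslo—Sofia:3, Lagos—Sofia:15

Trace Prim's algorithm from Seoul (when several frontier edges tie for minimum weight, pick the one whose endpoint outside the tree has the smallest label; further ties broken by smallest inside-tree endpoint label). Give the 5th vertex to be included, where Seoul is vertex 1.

Prim, starting at Seoul.
Step 1: frontier [Oslo—Seoul 16] → take Oslo—Seoul (16); add Oslo.
Step 2: frontier [Oslo—Sofia 3, Cairo—Oslo 14] → take Oslo—Sofia (3); add Sofia.
Step 3: frontier [Cairo—Oslo 14, Lagos—Sofia 15] → take Cairo—Oslo (14); add Cairo.
Step 4: frontier [Cairo—Hanoi 7, Lagos—Sofia 15] → take Cairo—Hanoi (7); add Hanoi.
Step 5: frontier [Hanoi—Tokyo 7, Delhi—Hanoi 14, Hanoi—Paris 14, Lagos—Sofia 15] → take Hanoi—Tokyo (7); add Tokyo.
Step 6: frontier [Delhi—Hanoi 14, Hanoi—Paris 14, Lagos—Sofia 15, Delhi—Tokyo 12] → take Delhi—Tokyo (12); add Delhi.
Step 7: frontier [Hanoi—Paris 14, Lagos—Sofia 15] → take Hanoi—Paris (14); add Paris.
Step 8: frontier [Lagos—Paris 13, Lagos—Sofia 15] → take Lagos—Paris (13); add Lagos.
Vertex order: Seoul, Oslo, Sofia, Cairo, Hanoi, Tokyo, Delhi, Paris, Lagos. The 5th vertex is Hanoi.

Hanoi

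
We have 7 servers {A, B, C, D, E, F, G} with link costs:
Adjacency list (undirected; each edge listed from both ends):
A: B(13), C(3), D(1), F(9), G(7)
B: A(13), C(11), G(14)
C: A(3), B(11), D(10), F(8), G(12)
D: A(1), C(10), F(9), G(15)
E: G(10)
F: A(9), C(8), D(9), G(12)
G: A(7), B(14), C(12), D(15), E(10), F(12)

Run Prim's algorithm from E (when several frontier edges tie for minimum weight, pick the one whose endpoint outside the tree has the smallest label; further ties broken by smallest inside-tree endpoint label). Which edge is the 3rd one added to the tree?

A-D

Prim, starting at E.
Step 1: cheapest edge leaving the tree is E–G (10); add G.
Step 2: cheapest edge leaving the tree is A–G (7); add A.
Step 3: cheapest edge leaving the tree is A–D (1); add D.
Step 4: cheapest edge leaving the tree is A–C (3); add C.
Step 5: cheapest edge leaving the tree is C–F (8); add F.
Step 6: cheapest edge leaving the tree is B–C (11); add B.
The 3rd edge added is A–D.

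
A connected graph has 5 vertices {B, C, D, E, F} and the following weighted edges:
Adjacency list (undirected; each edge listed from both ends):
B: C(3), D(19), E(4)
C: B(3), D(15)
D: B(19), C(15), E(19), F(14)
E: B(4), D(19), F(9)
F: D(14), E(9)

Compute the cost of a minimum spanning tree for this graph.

Prim's algorithm from D:
Step 1: frontier [D F 14, C D 15, B D 19, D E 19] → take D F (14); add F.
Step 2: frontier [C D 15, B D 19, D E 19, E F 9] → take E F (9); add E.
Step 3: frontier [C D 15, B D 19, B E 4] → take B E (4); add B.
Step 4: frontier [B C 3, C D 15] → take B C (3); add C.
MST edges: D F, E F, B E, B C; total weight 14+9+4+3 = 30.

30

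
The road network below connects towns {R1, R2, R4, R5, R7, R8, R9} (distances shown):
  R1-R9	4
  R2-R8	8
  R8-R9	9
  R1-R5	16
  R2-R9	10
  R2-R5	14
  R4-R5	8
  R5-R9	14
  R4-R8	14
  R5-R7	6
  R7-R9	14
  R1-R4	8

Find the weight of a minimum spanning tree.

Prim, starting at R4.
Step 1: cheapest edge leaving the tree is R1-R4 (8); add R1.
Step 2: cheapest edge leaving the tree is R1-R9 (4); add R9.
Step 3: cheapest edge leaving the tree is R4-R5 (8); add R5.
Step 4: cheapest edge leaving the tree is R5-R7 (6); add R7.
Step 5: cheapest edge leaving the tree is R8-R9 (9); add R8.
Step 6: cheapest edge leaving the tree is R2-R8 (8); add R2.
MST edges: R1-R4, R1-R9, R4-R5, R5-R7, R8-R9, R2-R8; total weight 8+4+8+6+9+8 = 43.

43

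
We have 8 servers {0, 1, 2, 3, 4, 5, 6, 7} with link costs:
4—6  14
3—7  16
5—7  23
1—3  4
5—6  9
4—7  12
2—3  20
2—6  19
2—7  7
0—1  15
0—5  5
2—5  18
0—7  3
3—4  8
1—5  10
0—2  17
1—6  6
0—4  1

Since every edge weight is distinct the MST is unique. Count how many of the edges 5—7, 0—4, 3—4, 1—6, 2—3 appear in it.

3

Kruskal's algorithm — process edges by increasing weight (ties by edge label):
0—4 (1): add — endpoints in different components.
0—7 (3): add — endpoints in different components.
1—3 (4): add — endpoints in different components.
0—5 (5): add — endpoints in different components.
1—6 (6): add — endpoints in different components.
2—7 (7): add — endpoints in different components.
3—4 (8): add — endpoints in different components.
MST edge set: {0—4, 0—7, 1—3, 0—5, 1—6, 2—7, 3—4}.
Of the listed edges, {0—4, 3—4, 1—6} are in the MST → 3.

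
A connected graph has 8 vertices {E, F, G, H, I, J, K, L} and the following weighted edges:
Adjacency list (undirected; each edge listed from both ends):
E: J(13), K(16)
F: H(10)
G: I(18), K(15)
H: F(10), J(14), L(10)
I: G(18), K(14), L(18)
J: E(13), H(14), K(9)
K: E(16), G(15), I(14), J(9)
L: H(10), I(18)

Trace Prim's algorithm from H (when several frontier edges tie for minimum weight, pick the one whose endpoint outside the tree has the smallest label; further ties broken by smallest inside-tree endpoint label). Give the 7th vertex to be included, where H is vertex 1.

Prim's algorithm from H:
Step 1: frontier [F—H 10, H—L 10, H—J 14] → take F—H (10); add F.
Step 2: frontier [H—L 10, H—J 14] → take H—L (10); add L.
Step 3: frontier [H—J 14, I—L 18] → take H—J (14); add J.
Step 4: frontier [J—K 9, E—J 13, I—L 18] → take J—K (9); add K.
Step 5: frontier [E—J 13, I—K 14, G—K 15, E—K 16, I—L 18] → take E—J (13); add E.
Step 6: frontier [I—K 14, G—K 15, I—L 18] → take I—K (14); add I.
Step 7: frontier [G—I 18, G—K 15] → take G—K (15); add G.
Vertex order: H, F, L, J, K, E, I, G. The 7th vertex is I.

I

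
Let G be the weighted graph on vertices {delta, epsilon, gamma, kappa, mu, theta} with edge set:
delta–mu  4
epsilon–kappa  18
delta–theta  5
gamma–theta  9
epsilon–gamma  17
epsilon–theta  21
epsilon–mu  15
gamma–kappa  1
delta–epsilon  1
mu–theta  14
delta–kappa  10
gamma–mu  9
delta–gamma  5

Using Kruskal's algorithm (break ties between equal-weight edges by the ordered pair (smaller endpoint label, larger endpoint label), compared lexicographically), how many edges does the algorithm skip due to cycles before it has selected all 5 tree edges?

Kruskal: consider edges lightest-first.
delta–epsilon (1): add — endpoints in different components.
gamma–kappa (1): add — endpoints in different components.
delta–mu (4): add — endpoints in different components.
delta–gamma (5): add — endpoints in different components.
delta–theta (5): add — endpoints in different components.
Edges rejected before the tree was complete: 0.

0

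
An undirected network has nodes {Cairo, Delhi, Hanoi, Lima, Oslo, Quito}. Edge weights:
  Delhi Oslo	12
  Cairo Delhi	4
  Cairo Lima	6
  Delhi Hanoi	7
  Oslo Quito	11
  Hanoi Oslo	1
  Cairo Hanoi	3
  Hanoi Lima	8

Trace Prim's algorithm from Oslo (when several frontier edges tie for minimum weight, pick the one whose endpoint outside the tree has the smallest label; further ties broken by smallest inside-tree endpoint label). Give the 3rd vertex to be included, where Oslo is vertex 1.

Prim, starting at Oslo.
Step 1: cheapest edge leaving the tree is Hanoi Oslo (1); add Hanoi.
Step 2: cheapest edge leaving the tree is Cairo Hanoi (3); add Cairo.
Step 3: cheapest edge leaving the tree is Cairo Delhi (4); add Delhi.
Step 4: cheapest edge leaving the tree is Cairo Lima (6); add Lima.
Step 5: cheapest edge leaving the tree is Oslo Quito (11); add Quito.
Vertex order: Oslo, Hanoi, Cairo, Delhi, Lima, Quito. The 3rd vertex is Cairo.

Cairo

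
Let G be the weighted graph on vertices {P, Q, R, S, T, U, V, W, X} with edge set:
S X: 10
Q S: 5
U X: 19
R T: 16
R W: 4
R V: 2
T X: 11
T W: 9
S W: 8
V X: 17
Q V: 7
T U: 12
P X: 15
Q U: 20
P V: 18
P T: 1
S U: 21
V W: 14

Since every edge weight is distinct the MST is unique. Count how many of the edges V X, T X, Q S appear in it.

Kruskal's algorithm — process edges by increasing weight (ties by edge label):
P T (1): add — endpoints in different components.
R V (2): add — endpoints in different components.
R W (4): add — endpoints in different components.
Q S (5): add — endpoints in different components.
Q V (7): add — endpoints in different components.
S W (8): skip — S and W already connected.
T W (9): add — endpoints in different components.
S X (10): add — endpoints in different components.
T X (11): skip — T and X already connected.
T U (12): add — endpoints in different components.
MST edge set: {P T, R V, R W, Q S, Q V, T W, S X, T U}.
Of the listed edges, {Q S} are in the MST → 1.

1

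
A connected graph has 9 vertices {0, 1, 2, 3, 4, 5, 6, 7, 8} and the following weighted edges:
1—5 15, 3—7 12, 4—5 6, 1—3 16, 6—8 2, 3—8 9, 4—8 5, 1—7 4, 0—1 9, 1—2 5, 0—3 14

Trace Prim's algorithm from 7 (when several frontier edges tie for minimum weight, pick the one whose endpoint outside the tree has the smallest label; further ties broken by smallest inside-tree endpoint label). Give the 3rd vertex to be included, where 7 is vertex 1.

2

Grow the tree from 7 using Prim:
Step 1: cheapest edge leaving the tree is 1—7 (4); add 1.
Step 2: cheapest edge leaving the tree is 1—2 (5); add 2.
Step 3: cheapest edge leaving the tree is 0—1 (9); add 0.
Step 4: cheapest edge leaving the tree is 3—7 (12); add 3.
Step 5: cheapest edge leaving the tree is 3—8 (9); add 8.
Step 6: cheapest edge leaving the tree is 6—8 (2); add 6.
Step 7: cheapest edge leaving the tree is 4—8 (5); add 4.
Step 8: cheapest edge leaving the tree is 4—5 (6); add 5.
Vertex order: 7, 1, 2, 0, 3, 8, 6, 4, 5. The 3rd vertex is 2.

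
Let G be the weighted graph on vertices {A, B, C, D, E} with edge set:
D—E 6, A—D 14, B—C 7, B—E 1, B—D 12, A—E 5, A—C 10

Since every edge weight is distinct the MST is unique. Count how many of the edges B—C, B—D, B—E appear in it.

2

Sort edges by weight, then run Kruskal:
B—E (1): add — endpoints in different components.
A—E (5): add — endpoints in different components.
D—E (6): add — endpoints in different components.
B—C (7): add — endpoints in different components.
MST edge set: {B—E, A—E, D—E, B—C}.
Of the listed edges, {B—C, B—E} are in the MST → 2.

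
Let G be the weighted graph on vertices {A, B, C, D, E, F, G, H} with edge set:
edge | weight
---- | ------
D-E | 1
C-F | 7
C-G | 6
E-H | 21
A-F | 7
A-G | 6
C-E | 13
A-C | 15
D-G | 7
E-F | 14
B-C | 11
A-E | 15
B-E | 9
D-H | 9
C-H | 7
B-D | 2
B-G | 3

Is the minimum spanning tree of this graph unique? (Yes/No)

Kruskal: consider edges lightest-first.
D-E (1): add — endpoints in different components.
B-D (2): add — endpoints in different components.
B-G (3): add — endpoints in different components.
A-G (6): add — endpoints in different components.
C-G (6): add — endpoints in different components.
A-F (7): add — endpoints in different components.
C-F (7): skip — C and F already connected.
C-H (7): add — endpoints in different components.
Non-tree edge C-F has weight 7, equal to the heaviest edge on its tree cycle — swapping gives another MST of the same weight. Not unique.

No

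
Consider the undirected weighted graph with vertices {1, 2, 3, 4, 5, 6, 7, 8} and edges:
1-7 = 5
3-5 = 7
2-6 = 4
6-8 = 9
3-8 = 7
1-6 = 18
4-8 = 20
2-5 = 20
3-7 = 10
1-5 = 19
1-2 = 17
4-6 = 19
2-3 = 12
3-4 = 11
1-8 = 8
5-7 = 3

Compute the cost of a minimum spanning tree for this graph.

Sort edges by weight, then run Kruskal:
5-7 (3): add — endpoints in different components.
2-6 (4): add — endpoints in different components.
1-7 (5): add — endpoints in different components.
3-5 (7): add — endpoints in different components.
3-8 (7): add — endpoints in different components.
1-8 (8): skip — 1 and 8 already connected.
6-8 (9): add — endpoints in different components.
3-7 (10): skip — 3 and 7 already connected.
3-4 (11): add — endpoints in different components.
MST edges: 5-7, 2-6, 1-7, 3-5, 3-8, 6-8, 3-4; total weight 3+4+5+7+7+9+11 = 46.

46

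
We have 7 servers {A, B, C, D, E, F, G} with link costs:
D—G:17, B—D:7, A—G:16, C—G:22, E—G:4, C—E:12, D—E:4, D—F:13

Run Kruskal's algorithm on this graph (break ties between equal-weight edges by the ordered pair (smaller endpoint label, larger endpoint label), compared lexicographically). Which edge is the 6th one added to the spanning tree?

A-G

Kruskal: consider edges lightest-first.
D—E (4): add. Components now {A} {B} {C} {D,E} {F} {G}
E—G (4): add. Components now {A} {B} {C} {D,E,G} {F}
B—D (7): add. Components now {A} {B,D,E,G} {C} {F}
C—E (12): add. Components now {A} {B,C,D,E,G} {F}
D—F (13): add. Components now {A} {B,C,D,E,F,G}
A—G (16): add. Components now {A,B,C,D,E,F,G}
The 6th edge added is A—G.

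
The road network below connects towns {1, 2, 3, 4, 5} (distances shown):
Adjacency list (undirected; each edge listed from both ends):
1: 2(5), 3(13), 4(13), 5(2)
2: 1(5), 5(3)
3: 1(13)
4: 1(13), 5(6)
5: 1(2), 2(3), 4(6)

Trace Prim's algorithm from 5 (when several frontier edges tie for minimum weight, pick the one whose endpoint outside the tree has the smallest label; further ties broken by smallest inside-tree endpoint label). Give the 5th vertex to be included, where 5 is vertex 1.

3

Grow the tree from 5 using Prim:
Step 1: cheapest edge leaving the tree is 1-5 (2); add 1.
Step 2: cheapest edge leaving the tree is 2-5 (3); add 2.
Step 3: cheapest edge leaving the tree is 4-5 (6); add 4.
Step 4: cheapest edge leaving the tree is 1-3 (13); add 3.
Vertex order: 5, 1, 2, 4, 3. The 5th vertex is 3.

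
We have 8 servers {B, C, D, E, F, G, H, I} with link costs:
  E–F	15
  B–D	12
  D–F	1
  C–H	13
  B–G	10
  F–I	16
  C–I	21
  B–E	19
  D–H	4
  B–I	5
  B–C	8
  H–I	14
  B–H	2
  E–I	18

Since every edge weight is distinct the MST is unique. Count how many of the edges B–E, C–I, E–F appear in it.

Kruskal's algorithm — process edges by increasing weight (ties by edge label):
D–F (1): add — endpoints in different components.
B–H (2): add — endpoints in different components.
D–H (4): add — endpoints in different components.
B–I (5): add — endpoints in different components.
B–C (8): add — endpoints in different components.
B–G (10): add — endpoints in different components.
B–D (12): skip — B and D already connected.
C–H (13): skip — C and H already connected.
H–I (14): skip — H and I already connected.
E–F (15): add — endpoints in different components.
MST edge set: {D–F, B–H, D–H, B–I, B–C, B–G, E–F}.
Of the listed edges, {E–F} are in the MST → 1.

1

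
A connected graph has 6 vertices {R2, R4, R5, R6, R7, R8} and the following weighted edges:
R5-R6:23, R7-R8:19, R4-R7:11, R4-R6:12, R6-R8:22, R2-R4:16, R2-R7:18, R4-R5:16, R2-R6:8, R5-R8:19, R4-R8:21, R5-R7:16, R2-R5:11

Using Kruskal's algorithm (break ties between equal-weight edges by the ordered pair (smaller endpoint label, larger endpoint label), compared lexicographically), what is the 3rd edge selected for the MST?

R4-R7

Sort edges by weight, then run Kruskal:
R2-R6 (8): add. Components now {R2,R6} {R4} {R8} {R5} {R7}
R2-R5 (11): add. Components now {R2,R5,R6} {R4} {R8} {R7}
R4-R7 (11): add. Components now {R2,R5,R6} {R4,R7} {R8}
R4-R6 (12): add. Components now {R2,R4,R5,R6,R7} {R8}
R2-R4 (16): skip — R4 and R2 already connected.
R4-R5 (16): skip — R4 and R5 already connected.
R5-R7 (16): skip — R5 and R7 already connected.
R2-R7 (18): skip — R2 and R7 already connected.
R5-R8 (19): add. Components now {R2,R4,R5,R6,R7,R8}
The 3rd edge added is R4-R7.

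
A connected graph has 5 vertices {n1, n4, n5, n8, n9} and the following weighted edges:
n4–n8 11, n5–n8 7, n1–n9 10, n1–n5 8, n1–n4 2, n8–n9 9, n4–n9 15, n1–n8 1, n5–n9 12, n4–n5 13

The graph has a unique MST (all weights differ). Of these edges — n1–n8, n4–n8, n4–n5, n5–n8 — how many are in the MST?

2

Kruskal: consider edges lightest-first.
n1–n8 (1): add — endpoints in different components.
n1–n4 (2): add — endpoints in different components.
n5–n8 (7): add — endpoints in different components.
n1–n5 (8): skip — n1 and n5 already connected.
n8–n9 (9): add — endpoints in different components.
MST edge set: {n1–n8, n1–n4, n5–n8, n8–n9}.
Of the listed edges, {n1–n8, n5–n8} are in the MST → 2.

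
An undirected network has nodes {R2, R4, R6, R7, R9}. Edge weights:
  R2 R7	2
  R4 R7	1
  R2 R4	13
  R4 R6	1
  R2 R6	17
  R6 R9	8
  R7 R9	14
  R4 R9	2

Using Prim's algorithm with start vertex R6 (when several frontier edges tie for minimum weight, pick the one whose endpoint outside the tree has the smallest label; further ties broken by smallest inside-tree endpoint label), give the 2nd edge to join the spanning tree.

R4-R7

Prim, starting at R6.
Step 1: cheapest edge leaving the tree is R4 R6 (1); add R4.
Step 2: cheapest edge leaving the tree is R4 R7 (1); add R7.
Step 3: cheapest edge leaving the tree is R2 R7 (2); add R2.
Step 4: cheapest edge leaving the tree is R4 R9 (2); add R9.
The 2nd edge added is R4 R7.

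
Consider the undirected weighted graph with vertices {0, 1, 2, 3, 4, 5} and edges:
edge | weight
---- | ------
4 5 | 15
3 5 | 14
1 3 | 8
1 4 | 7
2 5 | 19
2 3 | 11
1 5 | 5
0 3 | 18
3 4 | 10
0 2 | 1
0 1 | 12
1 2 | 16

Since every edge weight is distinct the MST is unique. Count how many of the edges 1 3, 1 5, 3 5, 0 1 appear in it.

Kruskal: consider edges lightest-first.
0 2 (1): add — endpoints in different components.
1 5 (5): add — endpoints in different components.
1 4 (7): add — endpoints in different components.
1 3 (8): add — endpoints in different components.
3 4 (10): skip — 3 and 4 already connected.
2 3 (11): add — endpoints in different components.
MST edge set: {0 2, 1 5, 1 4, 1 3, 2 3}.
Of the listed edges, {1 3, 1 5} are in the MST → 2.

2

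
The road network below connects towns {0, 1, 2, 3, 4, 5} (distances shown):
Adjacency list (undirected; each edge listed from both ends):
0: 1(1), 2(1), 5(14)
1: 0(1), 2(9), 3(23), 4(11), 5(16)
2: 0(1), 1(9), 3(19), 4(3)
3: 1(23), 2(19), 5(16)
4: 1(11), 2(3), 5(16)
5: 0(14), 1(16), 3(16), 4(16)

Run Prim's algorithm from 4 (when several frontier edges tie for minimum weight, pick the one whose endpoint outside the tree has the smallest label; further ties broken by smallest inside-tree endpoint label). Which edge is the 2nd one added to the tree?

0-2

Prim, starting at 4.
Step 1: cheapest edge leaving the tree is 2-4 (3); add 2.
Step 2: cheapest edge leaving the tree is 0-2 (1); add 0.
Step 3: cheapest edge leaving the tree is 0-1 (1); add 1.
Step 4: cheapest edge leaving the tree is 0-5 (14); add 5.
Step 5: cheapest edge leaving the tree is 3-5 (16); add 3.
The 2nd edge added is 0-2.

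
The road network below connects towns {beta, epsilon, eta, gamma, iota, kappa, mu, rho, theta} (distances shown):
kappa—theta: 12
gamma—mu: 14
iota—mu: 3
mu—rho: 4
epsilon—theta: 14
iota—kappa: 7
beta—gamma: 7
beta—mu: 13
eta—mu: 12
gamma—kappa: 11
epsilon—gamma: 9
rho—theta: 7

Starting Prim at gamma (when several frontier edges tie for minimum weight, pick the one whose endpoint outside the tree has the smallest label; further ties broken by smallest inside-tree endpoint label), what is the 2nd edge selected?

Grow the tree from gamma using Prim:
Step 1: frontier [beta—gamma 7, epsilon—gamma 9, gamma—kappa 11, gamma—mu 14] → take beta—gamma (7); add beta.
Step 2: frontier [beta—mu 13, epsilon—gamma 9, gamma—kappa 11, gamma—mu 14] → take epsilon—gamma (9); add epsilon.
Step 3: frontier [beta—mu 13, epsilon—theta 14, gamma—kappa 11, gamma—mu 14] → take gamma—kappa (11); add kappa.
Step 4: frontier [beta—mu 13, epsilon—theta 14, gamma—mu 14, iota—kappa 7, kappa—theta 12] → take iota—kappa (7); add iota.
Step 5: frontier [beta—mu 13, epsilon—theta 14, gamma—mu 14, iota—mu 3, kappa—theta 12] → take iota—mu (3); add mu.
Step 6: frontier [epsilon—theta 14, kappa—theta 12, mu—rho 4, eta—mu 12] → take mu—rho (4); add rho.
Step 7: frontier [epsilon—theta 14, kappa—theta 12, eta—mu 12, rho—theta 7] → take rho—theta (7); add theta.
Step 8: frontier [eta—mu 12] → take eta—mu (12); add eta.
The 2nd edge added is epsilon—gamma.

epsilon-gamma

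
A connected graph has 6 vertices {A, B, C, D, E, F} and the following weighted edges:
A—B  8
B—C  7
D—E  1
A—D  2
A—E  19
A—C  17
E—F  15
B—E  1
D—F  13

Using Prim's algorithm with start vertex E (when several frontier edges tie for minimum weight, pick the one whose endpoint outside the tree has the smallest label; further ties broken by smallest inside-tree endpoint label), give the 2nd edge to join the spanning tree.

Prim's algorithm from E:
Step 1: frontier [B—E 1, D—E 1, E—F 15, A—E 19] → take B—E (1); add B.
Step 2: frontier [B—C 7, A—B 8, D—E 1, E—F 15, A—E 19] → take D—E (1); add D.
Step 3: frontier [B—C 7, A—B 8, A—D 2, D—F 13, E—F 15, A—E 19] → take A—D (2); add A.
Step 4: frontier [A—C 17, B—C 7, D—F 13, E—F 15] → take B—C (7); add C.
Step 5: frontier [D—F 13, E—F 15] → take D—F (13); add F.
The 2nd edge added is D—E.

D-E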